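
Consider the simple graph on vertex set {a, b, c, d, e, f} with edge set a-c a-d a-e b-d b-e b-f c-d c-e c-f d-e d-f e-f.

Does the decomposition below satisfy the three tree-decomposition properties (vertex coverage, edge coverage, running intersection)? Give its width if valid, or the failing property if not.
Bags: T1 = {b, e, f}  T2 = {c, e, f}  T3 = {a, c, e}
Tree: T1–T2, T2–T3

A tree decomposition must satisfy three properties: every vertex lies in some bag; for every edge, both endpoints lie together in some bag; and for every vertex, the bags containing it form a connected subtree. Here vertex d appears in no bag, so the decomposition is invalid.

No — vertex d appears in no bag.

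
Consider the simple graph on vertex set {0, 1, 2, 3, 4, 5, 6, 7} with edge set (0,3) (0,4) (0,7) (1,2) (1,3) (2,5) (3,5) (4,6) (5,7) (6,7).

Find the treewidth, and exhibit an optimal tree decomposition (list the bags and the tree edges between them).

Treewidth 2.
Bags: B1 = {0, 4, 6}  B2 = {0, 6, 7}  B3 = {0, 3, 7}  B4 = {3, 5, 7}  B5 = {1, 3, 5}  B6 = {1, 2, 5}
Tree: B1–B2, B2–B3, B3–B4, B4–B5, B5–B6

Each bag holds 3 vertices, so the decomposition has width 2, which upper-bounds the treewidth. Since 4–6–7–0–4 is a cycle in G, G is not acyclic. Forests are exactly the graphs of treewidth ≤ 1, so tw(G) ≥ 2. Hence tw(G) = 2 exactly.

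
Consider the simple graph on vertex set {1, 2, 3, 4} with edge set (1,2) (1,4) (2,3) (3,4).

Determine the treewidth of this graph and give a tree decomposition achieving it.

Treewidth 2.
One optimal decomposition is:
Bags: B1 = {2, 3, 4}  B2 = {1, 2, 4}
Tree: B1–B2

Each bag holds 3 vertices, so the decomposition has width 2, which upper-bounds the treewidth. The edges 4–3–2–1–4 form a cycle, so G is not a tree and its treewidth is at least 2. The upper and lower bounds meet at 2, so that is the treewidth.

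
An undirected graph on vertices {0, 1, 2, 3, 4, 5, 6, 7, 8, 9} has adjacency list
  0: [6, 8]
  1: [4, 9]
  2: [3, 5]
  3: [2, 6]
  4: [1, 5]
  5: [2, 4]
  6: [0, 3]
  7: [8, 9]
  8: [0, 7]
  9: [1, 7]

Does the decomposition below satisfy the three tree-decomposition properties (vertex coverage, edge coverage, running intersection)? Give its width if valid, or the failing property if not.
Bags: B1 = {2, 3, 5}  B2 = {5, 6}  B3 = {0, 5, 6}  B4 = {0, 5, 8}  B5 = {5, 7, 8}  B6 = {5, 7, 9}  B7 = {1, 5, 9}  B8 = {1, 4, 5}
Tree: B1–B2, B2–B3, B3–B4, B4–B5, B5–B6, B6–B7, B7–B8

A tree decomposition must satisfy three properties: every vertex lies in some bag; for every edge, both endpoints lie together in some bag; and for every vertex, the bags containing it form a connected subtree. Here edge (3,6) lies in no bag, so the decomposition is invalid.

No — edge (3,6) lies in no bag.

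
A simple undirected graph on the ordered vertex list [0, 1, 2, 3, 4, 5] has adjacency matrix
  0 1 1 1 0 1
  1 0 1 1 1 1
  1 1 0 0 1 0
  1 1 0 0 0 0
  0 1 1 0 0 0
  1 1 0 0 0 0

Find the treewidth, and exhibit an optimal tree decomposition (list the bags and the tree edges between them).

Each bag holds 3 vertices, so the decomposition has width 2, which upper-bounds the treewidth. For the lower bound, the 3 vertices {0, 1, 2} are pairwise adjacent, and any tree decomposition puts a clique entirely inside one bag — forcing width ≥ 2. Therefore the treewidth is 2.

Treewidth 2.
One such decomposition:
Bags: B1 = {0, 1, 5}  B2 = {0, 1, 2}  B3 = {1, 2, 4}  B4 = {0, 1, 3}
Tree: B1–B2, B2–B3, B1–B4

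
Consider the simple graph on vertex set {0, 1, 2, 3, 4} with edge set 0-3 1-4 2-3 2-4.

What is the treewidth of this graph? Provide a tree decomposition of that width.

Treewidth 1.
One such decomposition:
Bags: B1 = {0, 3}  B2 = {2, 3}  B3 = {2, 4}  B4 = {1, 4}
Tree: B1–B2, B2–B3, B3–B4

Each bag holds 2 vertices, so the decomposition has width 1, which upper-bounds the treewidth. Since G has at least one edge (e.g. 0–3), it is not an edgeless graph, so tw(G) ≥ 1. The upper and lower bounds meet at 1, so that is the treewidth.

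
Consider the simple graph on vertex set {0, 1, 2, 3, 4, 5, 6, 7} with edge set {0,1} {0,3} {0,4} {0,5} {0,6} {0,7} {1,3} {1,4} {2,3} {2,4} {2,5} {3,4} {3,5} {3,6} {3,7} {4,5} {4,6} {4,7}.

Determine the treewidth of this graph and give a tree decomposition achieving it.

Treewidth 3.
One optimal decomposition is:
Bags: B1 = {0, 3, 4, 5}  B2 = {0, 3, 4, 6}  B3 = {2, 3, 4, 5}  B4 = {0, 1, 3, 4}  B5 = {0, 3, 4, 7}
Tree: B1–B2, B1–B3, B1–B4, B1–B5

The largest bag has 4 vertices, giving width 3; this decomposition certifies tw(G) ≤ 3. For the lower bound, the 4 vertices {0, 1, 3, 4} are pairwise adjacent, and any tree decomposition puts a clique entirely inside one bag — forcing width ≥ 3. The upper and lower bounds meet at 3, so that is the treewidth.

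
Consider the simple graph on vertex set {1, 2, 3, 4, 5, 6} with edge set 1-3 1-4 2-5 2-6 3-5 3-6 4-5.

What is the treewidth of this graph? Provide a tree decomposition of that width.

Treewidth 2.
One optimal decomposition is:
Bags: B1 = {1, 4, 5}  B2 = {1, 3, 5}  B3 = {2, 3, 5}  B4 = {2, 3, 6}
Tree: B1–B2, B2–B3, B3–B4

Each bag holds 3 vertices, so the decomposition has width 2, which upper-bounds the treewidth. Since 4–1–3–5–4 is a cycle in G, G is not acyclic. Forests are exactly the graphs of treewidth ≤ 1, so tw(G) ≥ 2. Hence tw(G) = 2 exactly.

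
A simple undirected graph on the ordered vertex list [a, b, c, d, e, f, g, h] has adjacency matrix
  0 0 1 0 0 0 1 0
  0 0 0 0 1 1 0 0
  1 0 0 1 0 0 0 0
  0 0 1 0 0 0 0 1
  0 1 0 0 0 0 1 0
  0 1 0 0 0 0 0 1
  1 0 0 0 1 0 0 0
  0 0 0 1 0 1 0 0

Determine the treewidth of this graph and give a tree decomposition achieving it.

Each bag holds 3 vertices, so the decomposition has width 2, which upper-bounds the treewidth. For the lower bound, G contains the cycle b–e–g–a–c–d–h–f–b, so G is not a forest; only forests have treewidth ≤ 1, hence tw(G) ≥ 2. The upper and lower bounds meet at 2, so that is the treewidth.

Treewidth 2.
Bags: B1 = {b, e, g}  B2 = {a, b, g}  B3 = {a, b, c}  B4 = {b, c, d}  B5 = {b, d, h}  B6 = {b, f, h}
Tree: B1–B2, B2–B3, B3–B4, B4–B5, B5–B6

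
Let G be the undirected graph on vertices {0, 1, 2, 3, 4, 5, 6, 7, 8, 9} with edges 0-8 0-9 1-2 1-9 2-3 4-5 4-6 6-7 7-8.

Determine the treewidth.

1

A width-1 tree decomposition is:
Bags: B1 = {2, 3}  B2 = {1, 2}  B3 = {1, 9}  B4 = {0, 9}  B5 = {0, 8}  B6 = {7, 8}  B7 = {6, 7}  B8 = {4, 6}  B9 = {4, 5}
Tree: B1–B2, B2–B3, B3–B4, B4–B5, B5–B6, B6–B7, B7–B8, B8–B9
The largest bag has 2 vertices, giving width 1; this decomposition certifies tw(G) ≤ 1. G has an edge, so its treewidth is at least 1. Therefore the treewidth is 1.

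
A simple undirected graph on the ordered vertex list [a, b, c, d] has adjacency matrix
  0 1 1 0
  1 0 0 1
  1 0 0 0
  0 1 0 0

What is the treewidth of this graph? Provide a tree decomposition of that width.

Each bag holds 2 vertices, so the decomposition has width 1, which upper-bounds the treewidth. Any graph with an edge has treewidth ≥ 1, and G has the edge d–b. The upper and lower bounds meet at 1, so that is the treewidth.

Treewidth 1.
One optimal decomposition is:
Bags: B1 = {b, d}  B2 = {a, b}  B3 = {a, c}
Tree: B1–B2, B2–B3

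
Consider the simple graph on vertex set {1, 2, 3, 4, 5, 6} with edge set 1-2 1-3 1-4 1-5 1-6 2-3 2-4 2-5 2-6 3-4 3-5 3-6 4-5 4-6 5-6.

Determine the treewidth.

A width-5 tree decomposition is:
Bags: B1 = {1, 2, 3, 4, 5, 6}
Tree: (single bag)
A single bag containing all 6 vertices is trivially a valid decomposition of width 5. For the lower bound, the 6 vertices {1, 2, 3, 4, 5, 6} are pairwise adjacent, and any tree decomposition puts a clique entirely inside one bag — forcing width ≥ 5. Combining the bounds, tw(G) = 5.

5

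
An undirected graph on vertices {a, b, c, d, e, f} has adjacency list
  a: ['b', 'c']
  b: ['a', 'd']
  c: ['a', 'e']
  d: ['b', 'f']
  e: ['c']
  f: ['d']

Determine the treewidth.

A width-1 tree decomposition is:
Bags: B1 = {c, e}  B2 = {a, c}  B3 = {a, b}  B4 = {b, d}  B5 = {d, f}
Tree: B1–B2, B2–B3, B3–B4, B4–B5
Each bag holds 2 vertices, so the decomposition has width 1, which upper-bounds the treewidth. G has an edge, so its treewidth is at least 1. Therefore the treewidth is 1.

1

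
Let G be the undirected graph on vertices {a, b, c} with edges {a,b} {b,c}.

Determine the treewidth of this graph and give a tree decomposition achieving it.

Every bag has size at most 2, so the width is 2 − 1 = 1 and tw(G) ≤ 1. Any graph with an edge has treewidth ≥ 1, and G has the edge b–a. Hence tw(G) = 1 exactly.

Treewidth 1.
Bags: B1 = {a, b}  B2 = {b, c}
Tree: B1–B2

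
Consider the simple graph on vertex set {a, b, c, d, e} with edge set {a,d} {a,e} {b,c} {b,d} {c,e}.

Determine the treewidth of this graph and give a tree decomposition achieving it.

Every bag has size at most 3, so the width is 3 − 1 = 2 and tw(G) ≤ 2. For the lower bound, G contains the cycle b–c–e–a–d–b, so G is not a forest; only forests have treewidth ≤ 1, hence tw(G) ≥ 2. Therefore the treewidth is 2.

Treewidth 2.
One optimal decomposition is:
Bags: B1 = {b, c, e}  B2 = {a, b, e}  B3 = {a, b, d}
Tree: B1–B2, B2–B3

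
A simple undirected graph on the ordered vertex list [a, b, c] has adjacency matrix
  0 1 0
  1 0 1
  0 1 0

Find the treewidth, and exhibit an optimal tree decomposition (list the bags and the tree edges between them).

Treewidth 1.
Bags: B1 = {a, b}  B2 = {b, c}
Tree: B1–B2

The largest bag has 2 vertices, giving width 1; this decomposition certifies tw(G) ≤ 1. Any graph with an edge has treewidth ≥ 1, and G has the edge b–a. Therefore the treewidth is 1.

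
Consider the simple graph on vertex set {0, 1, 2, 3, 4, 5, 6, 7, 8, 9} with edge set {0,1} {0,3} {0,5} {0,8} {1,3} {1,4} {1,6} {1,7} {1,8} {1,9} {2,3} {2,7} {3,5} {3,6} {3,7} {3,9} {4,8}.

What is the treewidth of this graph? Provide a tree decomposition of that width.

Treewidth 2.
One optimal decomposition is:
Bags: B1 = {0, 1, 8}  B2 = {0, 1, 3}  B3 = {1, 3, 9}  B4 = {1, 3, 7}  B5 = {0, 3, 5}  B6 = {2, 3, 7}  B7 = {1, 4, 8}  B8 = {1, 3, 6}
Tree: B1–B2, B2–B3, B2–B4, B2–B5, B4–B6, B1–B7, B2–B8

Every bag has size at most 3, so the width is 3 − 1 = 2 and tw(G) ≤ 2. Conversely, {0, 1, 8} is a clique of size 3, and the vertices of any clique must share a bag in every tree decomposition; so some bag has ≥ 3 vertices and tw(G) ≥ 2. Combining the bounds, tw(G) = 2.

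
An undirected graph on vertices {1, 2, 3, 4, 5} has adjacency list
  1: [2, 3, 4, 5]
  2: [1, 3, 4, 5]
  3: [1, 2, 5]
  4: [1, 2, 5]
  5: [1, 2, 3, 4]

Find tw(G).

3

A width-3 tree decomposition is:
Bags: B1 = {1, 2, 4, 5}  B2 = {1, 2, 3, 5}
Tree: B1–B2
Every bag has size at most 4, so the width is 4 − 1 = 3 and tw(G) ≤ 3. On the other hand G contains the 4-clique {1, 2, 3, 5}. A clique must lie in a single bag of any decomposition, so no decomposition can have width below 3. Hence tw(G) = 3 exactly.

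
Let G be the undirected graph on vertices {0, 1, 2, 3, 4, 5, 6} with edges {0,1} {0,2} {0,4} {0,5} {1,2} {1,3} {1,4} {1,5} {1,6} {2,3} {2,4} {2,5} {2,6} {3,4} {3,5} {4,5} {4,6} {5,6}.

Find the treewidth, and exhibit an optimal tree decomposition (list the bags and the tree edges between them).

Each bag holds 5 vertices, so the decomposition has width 4, which upper-bounds the treewidth. On the other hand G contains the 5-clique {0, 1, 2, 4, 5}. A clique must lie in a single bag of any decomposition, so no decomposition can have width below 4. Therefore the treewidth is 4.

Treewidth 4.
One optimal decomposition is:
Bags: B1 = {0, 1, 2, 4, 5}  B2 = {1, 2, 3, 4, 5}  B3 = {1, 2, 4, 5, 6}
Tree: B1–B2, B1–B3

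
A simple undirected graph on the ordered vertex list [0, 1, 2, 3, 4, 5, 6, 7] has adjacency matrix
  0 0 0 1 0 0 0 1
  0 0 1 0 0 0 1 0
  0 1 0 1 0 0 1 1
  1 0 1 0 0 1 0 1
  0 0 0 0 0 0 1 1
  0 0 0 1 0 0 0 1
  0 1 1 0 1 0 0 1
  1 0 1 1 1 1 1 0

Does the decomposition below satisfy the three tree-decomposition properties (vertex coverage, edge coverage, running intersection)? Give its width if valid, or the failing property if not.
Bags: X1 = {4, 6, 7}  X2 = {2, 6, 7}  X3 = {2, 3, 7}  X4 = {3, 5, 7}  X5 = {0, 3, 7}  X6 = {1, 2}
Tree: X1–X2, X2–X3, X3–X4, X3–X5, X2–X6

A tree decomposition must satisfy three properties: every vertex lies in some bag; for every edge, both endpoints lie together in some bag; and for every vertex, the bags containing it form a connected subtree. Here edge (6,1) lies in no bag, so the decomposition is invalid.

No — edge (6,1) lies in no bag.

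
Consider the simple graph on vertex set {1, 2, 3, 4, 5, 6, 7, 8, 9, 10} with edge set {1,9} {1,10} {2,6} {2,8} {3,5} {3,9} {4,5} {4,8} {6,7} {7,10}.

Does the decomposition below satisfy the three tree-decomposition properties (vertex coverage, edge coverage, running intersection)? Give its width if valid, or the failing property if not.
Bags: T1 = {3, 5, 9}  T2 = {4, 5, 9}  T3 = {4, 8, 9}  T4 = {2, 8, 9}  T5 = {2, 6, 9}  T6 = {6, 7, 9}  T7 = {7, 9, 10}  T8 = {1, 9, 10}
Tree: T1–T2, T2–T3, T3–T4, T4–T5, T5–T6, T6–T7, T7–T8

Every vertex of G appears in some bag (union = {1, 2, 3, 4, 5, 6, 7, 8, 9, 10}); every edge is covered by a bag; and for each vertex v the set of bags containing v is connected in the bag tree. The decomposition is therefore valid. The largest bag has 3 vertices, so the width is 2.

Yes; width 2.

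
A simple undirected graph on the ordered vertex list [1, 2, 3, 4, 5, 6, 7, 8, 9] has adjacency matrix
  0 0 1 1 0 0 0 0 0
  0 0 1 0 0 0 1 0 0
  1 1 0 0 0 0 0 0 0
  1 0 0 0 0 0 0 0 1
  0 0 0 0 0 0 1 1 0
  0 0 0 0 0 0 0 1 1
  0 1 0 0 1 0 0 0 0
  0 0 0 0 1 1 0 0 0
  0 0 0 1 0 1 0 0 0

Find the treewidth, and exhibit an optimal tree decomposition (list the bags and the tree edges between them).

Treewidth 2.
One optimal decomposition is:
Bags: B1 = {2, 3, 7}  B2 = {1, 3, 7}  B3 = {1, 4, 7}  B4 = {4, 7, 9}  B5 = {6, 7, 9}  B6 = {6, 7, 8}  B7 = {5, 7, 8}
Tree: B1–B2, B2–B3, B3–B4, B4–B5, B5–B6, B6–B7

Every bag has size at most 3, so the width is 3 − 1 = 2 and tw(G) ≤ 2. Since 7–2–3–1–4–9–6–8–5–7 is a cycle in G, G is not acyclic. Forests are exactly the graphs of treewidth ≤ 1, so tw(G) ≥ 2. Hence tw(G) = 2 exactly.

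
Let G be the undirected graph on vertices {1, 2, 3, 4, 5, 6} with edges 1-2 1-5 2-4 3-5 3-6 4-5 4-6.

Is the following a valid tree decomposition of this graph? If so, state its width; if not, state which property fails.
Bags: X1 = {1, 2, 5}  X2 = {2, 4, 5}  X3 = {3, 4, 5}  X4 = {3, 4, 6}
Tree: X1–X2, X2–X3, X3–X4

Checking the three conditions: (i) the bags cover all of {1, 2, 3, 4, 5, 6}; (ii) for each edge, some bag contains both endpoints; (iii) the bags containing any fixed vertex form a subtree. All hold, so the decomposition is valid with width 3 − 1 = 2.

Yes; width 2.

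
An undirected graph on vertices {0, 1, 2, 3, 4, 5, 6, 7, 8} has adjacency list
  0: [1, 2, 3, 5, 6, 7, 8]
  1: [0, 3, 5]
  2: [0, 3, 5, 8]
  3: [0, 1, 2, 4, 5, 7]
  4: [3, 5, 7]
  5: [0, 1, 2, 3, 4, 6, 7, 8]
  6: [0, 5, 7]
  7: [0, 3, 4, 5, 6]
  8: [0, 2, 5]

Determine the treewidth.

A width-3 tree decomposition is:
Bags: B1 = {0, 1, 3, 5}  B2 = {0, 3, 5, 7}  B3 = {3, 4, 5, 7}  B4 = {0, 2, 3, 5}  B5 = {0, 2, 5, 8}  B6 = {0, 5, 6, 7}
Tree: B1–B2, B2–B3, B1–B4, B4–B5, B2–B6
Every bag has size at most 4, so the width is 4 − 1 = 3 and tw(G) ≤ 3. On the other hand G contains the 4-clique {0, 2, 5, 8}. A clique must lie in a single bag of any decomposition, so no decomposition can have width below 3. Therefore the treewidth is 3.

3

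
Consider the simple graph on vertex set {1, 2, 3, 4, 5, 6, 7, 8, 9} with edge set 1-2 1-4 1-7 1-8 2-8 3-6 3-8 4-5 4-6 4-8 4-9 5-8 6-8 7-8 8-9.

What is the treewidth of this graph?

A width-2 tree decomposition is:
Bags: B1 = {1, 4, 8}  B2 = {4, 8, 9}  B3 = {4, 6, 8}  B4 = {3, 6, 8}  B5 = {4, 5, 8}  B6 = {1, 2, 8}  B7 = {1, 7, 8}
Tree: B1–B2, B1–B3, B3–B4, B3–B5, B1–B6, B6–B7
Each bag holds 3 vertices, so the decomposition has width 2, which upper-bounds the treewidth. On the other hand G contains the 3-clique {1, 2, 8}. A clique must lie in a single bag of any decomposition, so no decomposition can have width below 2. The upper and lower bounds meet at 2, so that is the treewidth.

2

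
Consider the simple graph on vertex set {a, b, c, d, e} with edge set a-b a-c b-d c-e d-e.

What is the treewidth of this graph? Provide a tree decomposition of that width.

Treewidth 2.
One optimal decomposition is:
Bags: B1 = {a, b, d}  B2 = {a, d, e}  B3 = {a, c, e}
Tree: B1–B2, B2–B3

Every bag has size at most 3, so the width is 3 − 1 = 2 and tw(G) ≤ 2. The edges a–b–d–e–c–a form a cycle, so G is not a tree and its treewidth is at least 2. Combining the bounds, tw(G) = 2.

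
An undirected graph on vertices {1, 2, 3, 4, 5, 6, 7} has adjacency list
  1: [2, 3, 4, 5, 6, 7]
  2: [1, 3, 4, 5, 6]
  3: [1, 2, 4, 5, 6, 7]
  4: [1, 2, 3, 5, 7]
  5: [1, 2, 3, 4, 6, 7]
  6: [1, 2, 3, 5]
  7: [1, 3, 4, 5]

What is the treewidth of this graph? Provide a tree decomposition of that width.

Treewidth 4.
Bags: B1 = {1, 2, 3, 5, 6}  B2 = {1, 2, 3, 4, 5}  B3 = {1, 3, 4, 5, 7}
Tree: B1–B2, B2–B3

Each bag holds 5 vertices, so the decomposition has width 4, which upper-bounds the treewidth. For the lower bound, the 5 vertices {1, 2, 3, 4, 5} are pairwise adjacent, and any tree decomposition puts a clique entirely inside one bag — forcing width ≥ 4. The upper and lower bounds meet at 4, so that is the treewidth.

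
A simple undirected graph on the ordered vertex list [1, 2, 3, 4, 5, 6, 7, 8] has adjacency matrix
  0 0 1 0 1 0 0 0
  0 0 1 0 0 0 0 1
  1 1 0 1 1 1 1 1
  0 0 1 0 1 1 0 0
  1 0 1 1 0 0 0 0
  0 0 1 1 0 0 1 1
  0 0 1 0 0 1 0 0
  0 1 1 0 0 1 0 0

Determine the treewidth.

2

A width-2 tree decomposition is:
Bags: B1 = {3, 4, 6}  B2 = {3, 4, 5}  B3 = {1, 3, 5}  B4 = {3, 6, 8}  B5 = {2, 3, 8}  B6 = {3, 6, 7}
Tree: B1–B2, B2–B3, B1–B4, B4–B5, B1–B6
The largest bag has 3 vertices, giving width 2; this decomposition certifies tw(G) ≤ 2. On the other hand G contains the 3-clique {1, 3, 5}. A clique must lie in a single bag of any decomposition, so no decomposition can have width below 2. Hence tw(G) = 2 exactly.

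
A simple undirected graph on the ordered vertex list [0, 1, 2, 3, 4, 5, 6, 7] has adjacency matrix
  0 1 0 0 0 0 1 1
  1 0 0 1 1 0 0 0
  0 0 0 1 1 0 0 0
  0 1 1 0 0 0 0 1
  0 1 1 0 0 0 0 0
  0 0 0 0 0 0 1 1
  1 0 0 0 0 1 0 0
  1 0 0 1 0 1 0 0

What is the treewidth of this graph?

A width-2 tree decomposition is:
Bags: B1 = {1, 2, 4}  B2 = {1, 2, 3}  B3 = {0, 1, 3}  B4 = {0, 3, 7}  B5 = {0, 6, 7}  B6 = {5, 6, 7}
Tree: B1–B2, B2–B3, B3–B4, B4–B5, B5–B6
The largest bag has 3 vertices, giving width 2; this decomposition certifies tw(G) ≤ 2. Since 4–2–3–1–4 is a cycle in G, G is not acyclic. Forests are exactly the graphs of treewidth ≤ 1, so tw(G) ≥ 2. The upper and lower bounds meet at 2, so that is the treewidth.

2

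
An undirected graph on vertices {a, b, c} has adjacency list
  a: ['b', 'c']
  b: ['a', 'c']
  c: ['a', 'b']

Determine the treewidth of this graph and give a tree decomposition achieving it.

Treewidth 2.
One optimal decomposition is:
Bags: B1 = {a, b, c}
Tree: (single bag)

A single bag containing all 3 vertices is trivially a valid decomposition of width 2. Conversely, {a, b, c} is a clique of size 3, and the vertices of any clique must share a bag in every tree decomposition; so some bag has ≥ 3 vertices and tw(G) ≥ 2. Combining the bounds, tw(G) = 2.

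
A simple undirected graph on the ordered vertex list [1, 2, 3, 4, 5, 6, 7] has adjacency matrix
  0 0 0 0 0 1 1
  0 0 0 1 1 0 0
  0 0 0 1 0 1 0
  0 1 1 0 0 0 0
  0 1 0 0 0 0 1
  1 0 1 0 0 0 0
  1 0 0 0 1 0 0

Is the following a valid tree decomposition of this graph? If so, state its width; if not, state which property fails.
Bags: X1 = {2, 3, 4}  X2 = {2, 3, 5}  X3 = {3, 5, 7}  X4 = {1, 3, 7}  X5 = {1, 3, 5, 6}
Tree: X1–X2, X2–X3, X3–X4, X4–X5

No — bags containing vertex 5 are not connected in the tree.

A tree decomposition must satisfy three properties: every vertex lies in some bag; for every edge, both endpoints lie together in some bag; and for every vertex, the bags containing it form a connected subtree. Here bags containing vertex 5 are not connected in the tree, so the decomposition is invalid.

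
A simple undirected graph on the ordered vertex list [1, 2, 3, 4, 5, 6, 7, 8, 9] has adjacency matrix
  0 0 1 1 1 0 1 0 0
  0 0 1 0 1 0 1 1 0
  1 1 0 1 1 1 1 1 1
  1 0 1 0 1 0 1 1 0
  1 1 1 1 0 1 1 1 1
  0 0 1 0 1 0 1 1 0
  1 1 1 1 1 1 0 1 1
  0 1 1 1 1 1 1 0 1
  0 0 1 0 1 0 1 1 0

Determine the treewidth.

4

A width-4 tree decomposition is:
Bags: B1 = {3, 4, 5, 7, 8}  B2 = {1, 3, 4, 5, 7}  B3 = {2, 3, 5, 7, 8}  B4 = {3, 5, 7, 8, 9}  B5 = {3, 5, 6, 7, 8}
Tree: B1–B2, B1–B3, B1–B4, B4–B5
Every bag has size at most 5, so the width is 5 − 1 = 4 and tw(G) ≤ 4. On the other hand G contains the 5-clique {3, 5, 7, 8, 9}. A clique must lie in a single bag of any decomposition, so no decomposition can have width below 4. Hence tw(G) = 4 exactly.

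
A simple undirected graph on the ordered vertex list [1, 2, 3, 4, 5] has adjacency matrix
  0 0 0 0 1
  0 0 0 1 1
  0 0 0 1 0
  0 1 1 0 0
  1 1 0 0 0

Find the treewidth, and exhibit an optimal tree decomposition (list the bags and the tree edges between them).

Each bag holds 2 vertices, so the decomposition has width 1, which upper-bounds the treewidth. Any graph with an edge has treewidth ≥ 1, and G has the edge 1–5. Combining the bounds, tw(G) = 1.

Treewidth 1.
Bags: B1 = {1, 5}  B2 = {2, 5}  B3 = {2, 4}  B4 = {3, 4}
Tree: B1–B2, B2–B3, B3–B4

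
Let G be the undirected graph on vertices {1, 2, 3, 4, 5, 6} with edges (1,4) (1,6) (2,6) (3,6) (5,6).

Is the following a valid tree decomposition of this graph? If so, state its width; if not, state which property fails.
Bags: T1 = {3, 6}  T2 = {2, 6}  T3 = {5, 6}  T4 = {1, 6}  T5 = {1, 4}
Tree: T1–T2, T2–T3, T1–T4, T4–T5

Every vertex of G appears in some bag (union = {1, 2, 3, 4, 5, 6}); every edge is covered by a bag; and for each vertex v the set of bags containing v is connected in the bag tree. The decomposition is therefore valid. The largest bag has 2 vertices, so the width is 1.

Yes; width 1.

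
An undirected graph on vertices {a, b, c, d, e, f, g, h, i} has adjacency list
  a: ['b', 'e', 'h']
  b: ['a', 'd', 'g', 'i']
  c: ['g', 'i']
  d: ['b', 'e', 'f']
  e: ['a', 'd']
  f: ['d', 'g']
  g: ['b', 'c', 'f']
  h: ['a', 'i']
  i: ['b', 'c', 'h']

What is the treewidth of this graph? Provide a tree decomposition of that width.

Each bag holds 4 vertices, so the decomposition has width 3, which upper-bounds the treewidth. For the lower bound: the 4 vertex sets {a,e,h}, {i}, {b}, {c,d,f,g} are disjoint, each induces a connected subgraph, and every pair is joined by at least one edge of G. Contracting each set to a single vertex therefore yields K_{4} as a minor, and since treewidth is minor-monotone, tw(G) ≥ tw(K_{4}) = 3. The upper and lower bounds meet at 3, so that is the treewidth.

Treewidth 3.
One such decomposition:
Bags: B1 = {a, e, h, i}  B2 = {a, b, e, i}  B3 = {b, d, e, i}  B4 = {b, c, d, i}  B5 = {b, c, d, g}  B6 = {c, d, f, g}
Tree: B1–B2, B2–B3, B3–B4, B4–B5, B5–B6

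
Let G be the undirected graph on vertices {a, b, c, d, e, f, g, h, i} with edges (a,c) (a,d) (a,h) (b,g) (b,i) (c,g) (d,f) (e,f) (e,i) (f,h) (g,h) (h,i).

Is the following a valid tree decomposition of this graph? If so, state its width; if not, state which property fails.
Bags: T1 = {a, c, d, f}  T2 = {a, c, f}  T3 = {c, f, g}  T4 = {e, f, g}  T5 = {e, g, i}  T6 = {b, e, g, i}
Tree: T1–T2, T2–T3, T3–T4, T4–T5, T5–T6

No — vertex h appears in no bag.

A tree decomposition must satisfy three properties: every vertex lies in some bag; for every edge, both endpoints lie together in some bag; and for every vertex, the bags containing it form a connected subtree. Here vertex h appears in no bag, so the decomposition is invalid.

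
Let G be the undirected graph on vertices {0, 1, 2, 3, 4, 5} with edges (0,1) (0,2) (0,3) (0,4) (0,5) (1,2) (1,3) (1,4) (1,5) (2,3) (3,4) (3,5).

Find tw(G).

3

A width-3 tree decomposition is:
Bags: B1 = {0, 1, 3, 4}  B2 = {0, 1, 2, 3}  B3 = {0, 1, 3, 5}
Tree: B1–B2, B2–B3
The largest bag has 4 vertices, giving width 3; this decomposition certifies tw(G) ≤ 3. Conversely, {0, 1, 2, 3} is a clique of size 4, and the vertices of any clique must share a bag in every tree decomposition; so some bag has ≥ 4 vertices and tw(G) ≥ 3. Combining the bounds, tw(G) = 3.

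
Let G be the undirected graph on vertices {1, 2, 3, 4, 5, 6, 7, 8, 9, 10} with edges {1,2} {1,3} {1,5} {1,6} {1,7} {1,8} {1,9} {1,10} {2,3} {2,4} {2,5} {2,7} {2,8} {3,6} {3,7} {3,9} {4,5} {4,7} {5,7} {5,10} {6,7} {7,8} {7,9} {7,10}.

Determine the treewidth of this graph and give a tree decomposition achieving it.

Each bag holds 4 vertices, so the decomposition has width 3, which upper-bounds the treewidth. On the other hand G contains the 4-clique {1, 3, 7, 9}. A clique must lie in a single bag of any decomposition, so no decomposition can have width below 3. Therefore the treewidth is 3.

Treewidth 3.
Bags: B1 = {1, 2, 3, 7}  B2 = {1, 2, 5, 7}  B3 = {1, 5, 7, 10}  B4 = {1, 2, 7, 8}  B5 = {1, 3, 6, 7}  B6 = {1, 3, 7, 9}  B7 = {2, 4, 5, 7}
Tree: B1–B2, B2–B3, B2–B4, B1–B5, B1–B6, B2–B7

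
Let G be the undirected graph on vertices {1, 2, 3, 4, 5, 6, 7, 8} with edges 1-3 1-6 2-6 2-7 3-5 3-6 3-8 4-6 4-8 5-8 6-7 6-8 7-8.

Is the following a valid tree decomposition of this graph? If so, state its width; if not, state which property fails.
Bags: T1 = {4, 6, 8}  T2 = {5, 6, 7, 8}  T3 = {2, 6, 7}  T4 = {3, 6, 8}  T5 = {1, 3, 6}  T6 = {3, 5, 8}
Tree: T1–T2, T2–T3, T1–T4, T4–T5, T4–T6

A tree decomposition must satisfy three properties: every vertex lies in some bag; for every edge, both endpoints lie together in some bag; and for every vertex, the bags containing it form a connected subtree. Here bags containing vertex 5 are not connected in the tree, so the decomposition is invalid.

No — bags containing vertex 5 are not connected in the tree.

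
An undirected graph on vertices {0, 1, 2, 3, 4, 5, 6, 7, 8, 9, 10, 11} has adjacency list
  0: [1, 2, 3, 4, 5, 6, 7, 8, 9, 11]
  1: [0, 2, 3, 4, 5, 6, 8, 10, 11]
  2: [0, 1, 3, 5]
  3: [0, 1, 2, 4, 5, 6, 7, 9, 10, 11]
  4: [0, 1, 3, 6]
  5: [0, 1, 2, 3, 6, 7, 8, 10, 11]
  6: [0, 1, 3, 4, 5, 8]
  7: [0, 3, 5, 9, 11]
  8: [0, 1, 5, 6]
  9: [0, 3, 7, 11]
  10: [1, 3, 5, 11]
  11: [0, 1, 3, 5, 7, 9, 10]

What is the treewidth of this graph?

4

A width-4 tree decomposition is:
Bags: B1 = {0, 1, 3, 5, 6}  B2 = {0, 1, 5, 6, 8}  B3 = {0, 1, 3, 5, 11}  B4 = {0, 3, 5, 7, 11}  B5 = {1, 3, 5, 10, 11}  B6 = {0, 3, 7, 9, 11}  B7 = {0, 1, 2, 3, 5}  B8 = {0, 1, 3, 4, 6}
Tree: B1–B2, B1–B3, B3–B4, B3–B5, B4–B6, B3–B7, B1–B8
Each bag holds 5 vertices, so the decomposition has width 4, which upper-bounds the treewidth. On the other hand G contains the 5-clique {0, 1, 5, 6, 8}. A clique must lie in a single bag of any decomposition, so no decomposition can have width below 4. Combining the bounds, tw(G) = 4.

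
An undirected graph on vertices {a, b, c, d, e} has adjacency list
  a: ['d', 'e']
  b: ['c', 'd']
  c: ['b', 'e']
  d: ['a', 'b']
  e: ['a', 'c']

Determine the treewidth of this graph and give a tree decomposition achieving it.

Every bag has size at most 3, so the width is 3 − 1 = 2 and tw(G) ≤ 2. For the lower bound, G contains the cycle b–c–e–a–d–b, so G is not a forest; only forests have treewidth ≤ 1, hence tw(G) ≥ 2. Combining the bounds, tw(G) = 2.

Treewidth 2.
One optimal decomposition is:
Bags: B1 = {b, c, e}  B2 = {a, b, e}  B3 = {a, b, d}
Tree: B1–B2, B2–B3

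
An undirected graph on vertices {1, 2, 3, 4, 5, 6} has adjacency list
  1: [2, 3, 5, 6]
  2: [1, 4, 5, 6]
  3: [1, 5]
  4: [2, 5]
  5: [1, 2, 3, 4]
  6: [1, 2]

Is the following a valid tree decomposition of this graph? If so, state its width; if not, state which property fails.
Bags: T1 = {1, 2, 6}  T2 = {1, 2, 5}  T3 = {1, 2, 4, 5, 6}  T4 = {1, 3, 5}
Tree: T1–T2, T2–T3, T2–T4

A tree decomposition must satisfy three properties: every vertex lies in some bag; for every edge, both endpoints lie together in some bag; and for every vertex, the bags containing it form a connected subtree. Here bags containing vertex 6 are not connected in the tree, so the decomposition is invalid.

No — bags containing vertex 6 are not connected in the tree.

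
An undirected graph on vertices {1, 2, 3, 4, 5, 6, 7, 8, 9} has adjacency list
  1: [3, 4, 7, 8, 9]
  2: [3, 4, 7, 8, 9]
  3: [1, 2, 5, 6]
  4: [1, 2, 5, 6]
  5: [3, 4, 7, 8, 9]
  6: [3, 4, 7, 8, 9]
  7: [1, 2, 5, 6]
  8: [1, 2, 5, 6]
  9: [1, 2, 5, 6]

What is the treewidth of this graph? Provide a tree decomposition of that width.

Treewidth 4.
One optimal decomposition is:
Bags: B1 = {1, 2, 4, 5, 6}  B2 = {1, 2, 3, 5, 6}  B3 = {1, 2, 5, 6, 9}  B4 = {1, 2, 5, 6, 7}  B5 = {1, 2, 5, 6, 8}
Tree: B1–B2, B2–B3, B3–B4, B4–B5

Every bag has size at most 5, so the width is 5 − 1 = 4 and tw(G) ≤ 4. For the lower bound: the 5 vertex sets {4,5}, {1,3}, {6,9}, {2}, {7} are disjoint, each induces a connected subgraph, and every pair is joined by at least one edge of G. Contracting each set to a single vertex therefore yields K_{5} as a minor, and since treewidth is minor-monotone, tw(G) ≥ tw(K_{5}) = 4. The upper and lower bounds meet at 4, so that is the treewidth.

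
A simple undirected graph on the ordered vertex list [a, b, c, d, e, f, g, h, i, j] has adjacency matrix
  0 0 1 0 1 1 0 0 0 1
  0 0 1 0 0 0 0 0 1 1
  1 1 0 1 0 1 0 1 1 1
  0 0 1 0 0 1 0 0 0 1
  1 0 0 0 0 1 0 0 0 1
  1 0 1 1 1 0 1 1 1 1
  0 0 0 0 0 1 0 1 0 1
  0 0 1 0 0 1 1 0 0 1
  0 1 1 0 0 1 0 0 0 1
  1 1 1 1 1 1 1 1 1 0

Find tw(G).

3

A width-3 tree decomposition is:
Bags: B1 = {f, g, h, j}  B2 = {c, f, h, j}  B3 = {c, d, f, j}  B4 = {c, f, i, j}  B5 = {a, c, f, j}  B6 = {a, e, f, j}  B7 = {b, c, i, j}
Tree: B1–B2, B2–B3, B3–B4, B3–B5, B5–B6, B4–B7
The largest bag has 4 vertices, giving width 3; this decomposition certifies tw(G) ≤ 3. For the lower bound, the 4 vertices {f, g, h, j} are pairwise adjacent, and any tree decomposition puts a clique entirely inside one bag — forcing width ≥ 3. The upper and lower bounds meet at 3, so that is the treewidth.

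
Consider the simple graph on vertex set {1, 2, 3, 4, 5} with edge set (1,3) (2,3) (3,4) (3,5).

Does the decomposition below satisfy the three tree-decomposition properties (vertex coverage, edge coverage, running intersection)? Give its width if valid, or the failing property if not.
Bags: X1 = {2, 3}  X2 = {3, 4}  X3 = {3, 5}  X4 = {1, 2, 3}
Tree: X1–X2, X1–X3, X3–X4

A tree decomposition must satisfy three properties: every vertex lies in some bag; for every edge, both endpoints lie together in some bag; and for every vertex, the bags containing it form a connected subtree. Here bags containing vertex 2 are not connected in the tree, so the decomposition is invalid.

No — bags containing vertex 2 are not connected in the tree.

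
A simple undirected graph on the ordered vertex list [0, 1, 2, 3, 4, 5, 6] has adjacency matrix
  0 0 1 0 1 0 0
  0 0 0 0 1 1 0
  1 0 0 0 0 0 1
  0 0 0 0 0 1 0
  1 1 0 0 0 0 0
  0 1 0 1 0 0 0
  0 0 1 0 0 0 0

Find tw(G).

1

A width-1 tree decomposition is:
Bags: B1 = {3, 5}  B2 = {1, 5}  B3 = {1, 4}  B4 = {0, 4}  B5 = {0, 2}  B6 = {2, 6}
Tree: B1–B2, B2–B3, B3–B4, B4–B5, B5–B6
The largest bag has 2 vertices, giving width 1; this decomposition certifies tw(G) ≤ 1. Any graph with an edge has treewidth ≥ 1, and G has the edge 3–5. Therefore the treewidth is 1.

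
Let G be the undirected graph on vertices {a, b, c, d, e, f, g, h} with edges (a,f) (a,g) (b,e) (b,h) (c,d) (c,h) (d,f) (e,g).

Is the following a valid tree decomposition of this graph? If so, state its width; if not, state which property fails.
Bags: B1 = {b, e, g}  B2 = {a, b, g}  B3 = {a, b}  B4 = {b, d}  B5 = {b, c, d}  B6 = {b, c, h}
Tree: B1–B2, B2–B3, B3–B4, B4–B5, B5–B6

No — vertex f appears in no bag.

A tree decomposition must satisfy three properties: every vertex lies in some bag; for every edge, both endpoints lie together in some bag; and for every vertex, the bags containing it form a connected subtree. Here vertex f appears in no bag, so the decomposition is invalid.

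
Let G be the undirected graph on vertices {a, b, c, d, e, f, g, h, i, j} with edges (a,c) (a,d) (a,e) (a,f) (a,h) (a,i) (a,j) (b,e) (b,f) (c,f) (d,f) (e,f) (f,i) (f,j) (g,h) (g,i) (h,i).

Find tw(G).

2

A width-2 tree decomposition is:
Bags: B1 = {a, d, f}  B2 = {a, f, i}  B3 = {a, e, f}  B4 = {a, h, i}  B5 = {g, h, i}  B6 = {a, c, f}  B7 = {a, f, j}  B8 = {b, e, f}
Tree: B1–B2, B2–B3, B2–B4, B4–B5, B3–B6, B3–B7, B3–B8
Every bag has size at most 3, so the width is 3 − 1 = 2 and tw(G) ≤ 2. Conversely, {g, h, i} is a clique of size 3, and the vertices of any clique must share a bag in every tree decomposition; so some bag has ≥ 3 vertices and tw(G) ≥ 2. Therefore the treewidth is 2.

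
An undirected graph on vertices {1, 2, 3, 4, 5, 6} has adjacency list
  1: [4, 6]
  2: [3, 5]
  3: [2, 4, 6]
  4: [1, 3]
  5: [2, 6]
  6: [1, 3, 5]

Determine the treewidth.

2

A width-2 tree decomposition is:
Bags: B1 = {2, 5, 6}  B2 = {2, 3, 6}  B3 = {1, 3, 6}  B4 = {1, 3, 4}
Tree: B1–B2, B2–B3, B3–B4
The largest bag has 3 vertices, giving width 2; this decomposition certifies tw(G) ≤ 2. The edges 5–2–3–6–5 form a cycle, so G is not a tree and its treewidth is at least 2. Hence tw(G) = 2 exactly.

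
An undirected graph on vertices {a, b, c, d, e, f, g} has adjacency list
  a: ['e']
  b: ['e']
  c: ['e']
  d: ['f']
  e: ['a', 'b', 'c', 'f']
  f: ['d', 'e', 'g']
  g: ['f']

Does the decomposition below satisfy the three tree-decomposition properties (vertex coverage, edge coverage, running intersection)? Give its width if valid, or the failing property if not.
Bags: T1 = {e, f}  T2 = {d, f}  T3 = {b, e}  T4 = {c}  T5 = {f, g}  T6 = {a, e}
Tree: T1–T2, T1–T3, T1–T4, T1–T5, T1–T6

A tree decomposition must satisfy three properties: every vertex lies in some bag; for every edge, both endpoints lie together in some bag; and for every vertex, the bags containing it form a connected subtree. Here edge (e,c) lies in no bag, so the decomposition is invalid.

No — edge (e,c) lies in no bag.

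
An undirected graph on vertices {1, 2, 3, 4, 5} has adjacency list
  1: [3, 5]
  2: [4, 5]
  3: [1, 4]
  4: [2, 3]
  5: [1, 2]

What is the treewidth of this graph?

2

A width-2 tree decomposition is:
Bags: B1 = {1, 3, 4}  B2 = {1, 4, 5}  B3 = {2, 4, 5}
Tree: B1–B2, B2–B3
Each bag holds 3 vertices, so the decomposition has width 2, which upper-bounds the treewidth. The edges 4–3–1–5–2–4 form a cycle, so G is not a tree and its treewidth is at least 2. Therefore the treewidth is 2.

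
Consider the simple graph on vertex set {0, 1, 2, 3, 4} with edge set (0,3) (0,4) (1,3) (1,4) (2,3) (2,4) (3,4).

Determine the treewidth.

A width-2 tree decomposition is:
Bags: B1 = {2, 3, 4}  B2 = {1, 3, 4}  B3 = {0, 3, 4}
Tree: B1–B2, B1–B3
The largest bag has 3 vertices, giving width 2; this decomposition certifies tw(G) ≤ 2. For the lower bound, the 3 vertices {0, 3, 4} are pairwise adjacent, and any tree decomposition puts a clique entirely inside one bag — forcing width ≥ 2. Therefore the treewidth is 2.

2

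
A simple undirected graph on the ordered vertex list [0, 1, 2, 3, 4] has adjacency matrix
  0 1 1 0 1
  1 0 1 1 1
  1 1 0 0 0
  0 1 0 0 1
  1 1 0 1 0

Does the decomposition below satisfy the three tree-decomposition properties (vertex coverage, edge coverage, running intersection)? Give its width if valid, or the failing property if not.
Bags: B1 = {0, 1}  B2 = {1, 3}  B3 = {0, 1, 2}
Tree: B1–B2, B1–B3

A tree decomposition must satisfy three properties: every vertex lies in some bag; for every edge, both endpoints lie together in some bag; and for every vertex, the bags containing it form a connected subtree. Here vertex 4 appears in no bag, so the decomposition is invalid.

No — vertex 4 appears in no bag.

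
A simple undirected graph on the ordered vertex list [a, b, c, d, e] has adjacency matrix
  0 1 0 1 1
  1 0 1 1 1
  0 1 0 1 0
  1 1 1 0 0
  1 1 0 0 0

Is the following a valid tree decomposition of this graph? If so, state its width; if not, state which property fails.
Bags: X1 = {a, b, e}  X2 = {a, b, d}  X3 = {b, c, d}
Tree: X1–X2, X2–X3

Vertex coverage: the bags together contain {a, b, c, d, e}, the full vertex set. Edge coverage: each edge of G has both endpoints in at least one bag. Running intersection: for every vertex, the bags containing it form a connected subtree. All three properties hold, so this is a valid tree decomposition of width max|bag| − 1 = 2, and hence tw(G) ≤ 2.

Yes; width 2.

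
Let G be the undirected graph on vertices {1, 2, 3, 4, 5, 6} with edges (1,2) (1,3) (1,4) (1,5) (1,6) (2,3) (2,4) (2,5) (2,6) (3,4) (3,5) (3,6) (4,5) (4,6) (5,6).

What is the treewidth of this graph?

A width-5 tree decomposition is:
Bags: B1 = {1, 2, 3, 4, 5, 6}
Tree: (single bag)
With just one bag of size 6, the width is 6 − 1 = 5, so tw(G) ≤ 5. For the lower bound, the 6 vertices {1, 2, 3, 4, 5, 6} are pairwise adjacent, and any tree decomposition puts a clique entirely inside one bag — forcing width ≥ 5. The upper and lower bounds meet at 5, so that is the treewidth.

5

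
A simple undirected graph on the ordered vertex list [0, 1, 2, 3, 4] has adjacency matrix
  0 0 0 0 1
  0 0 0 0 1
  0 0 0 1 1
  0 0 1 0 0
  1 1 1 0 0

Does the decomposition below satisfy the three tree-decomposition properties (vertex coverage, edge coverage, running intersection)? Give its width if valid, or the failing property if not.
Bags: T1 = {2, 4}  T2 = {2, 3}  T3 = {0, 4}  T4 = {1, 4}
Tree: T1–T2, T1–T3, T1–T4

Yes; width 1.

Checking the three conditions: (i) the bags cover all of {0, 1, 2, 3, 4}; (ii) for each edge, some bag contains both endpoints; (iii) the bags containing any fixed vertex form a subtree. All hold, so the decomposition is valid with width 2 − 1 = 1.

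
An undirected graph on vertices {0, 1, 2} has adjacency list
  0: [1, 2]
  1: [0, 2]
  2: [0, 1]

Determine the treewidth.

2

A width-2 tree decomposition is:
Bags: B1 = {0, 1, 2}
Tree: (single bag)
A single bag containing all 3 vertices is trivially a valid decomposition of width 2. Conversely, {0, 1, 2} is a clique of size 3, and the vertices of any clique must share a bag in every tree decomposition; so some bag has ≥ 3 vertices and tw(G) ≥ 2. The upper and lower bounds meet at 2, so that is the treewidth.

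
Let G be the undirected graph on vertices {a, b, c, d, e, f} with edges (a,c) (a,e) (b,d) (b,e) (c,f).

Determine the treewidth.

A width-1 tree decomposition is:
Bags: B1 = {b, d}  B2 = {b, e}  B3 = {a, e}  B4 = {a, c}  B5 = {c, f}
Tree: B1–B2, B2–B3, B3–B4, B4–B5
Every bag has size at most 2, so the width is 2 − 1 = 1 and tw(G) ≤ 1. Any graph with an edge has treewidth ≥ 1, and G has the edge d–b. The upper and lower bounds meet at 1, so that is the treewidth.

1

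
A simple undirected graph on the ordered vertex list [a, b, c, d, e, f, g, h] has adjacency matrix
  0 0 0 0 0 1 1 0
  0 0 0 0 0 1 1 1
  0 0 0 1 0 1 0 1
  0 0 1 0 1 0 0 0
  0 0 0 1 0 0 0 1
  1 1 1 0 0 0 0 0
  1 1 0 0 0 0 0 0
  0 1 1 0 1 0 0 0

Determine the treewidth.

A width-2 tree decomposition is:
Bags: B1 = {d, e, h}  B2 = {c, d, h}  B3 = {b, c, h}  B4 = {b, c, f}  B5 = {b, f, g}  B6 = {a, f, g}
Tree: B1–B2, B2–B3, B3–B4, B4–B5, B5–B6
The largest bag has 3 vertices, giving width 2; this decomposition certifies tw(G) ≤ 2. For the lower bound, G contains the cycle e–d–c–h–e, so G is not a forest; only forests have treewidth ≤ 1, hence tw(G) ≥ 2. The upper and lower bounds meet at 2, so that is the treewidth.

2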